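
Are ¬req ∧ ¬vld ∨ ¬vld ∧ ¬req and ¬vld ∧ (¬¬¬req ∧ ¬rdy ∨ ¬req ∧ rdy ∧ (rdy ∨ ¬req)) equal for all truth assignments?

Yes

E1: ¬req ∧ ¬vld ∨ ¬vld ∧ ¬req
    = ¬vld ∧ (¬req ∨ ¬req)   [distribution]
    = ¬vld ∧ ¬req   [idempotence]
E2: ¬vld ∧ (¬¬¬req ∧ ¬rdy ∨ ¬req ∧ rdy ∧ (rdy ∨ ¬req))
    = ¬vld ∧ (¬req ∧ ¬rdy ∨ ¬req ∧ rdy ∧ (rdy ∨ ¬req))   [double negation]
    = ¬vld ∧ (¬req ∧ ¬rdy ∨ ¬req ∧ rdy)   [absorption]
    = ¬vld ∧ ¬req   [distribution]
Both reduce to ¬vld ∧ ¬req, so they are equivalent.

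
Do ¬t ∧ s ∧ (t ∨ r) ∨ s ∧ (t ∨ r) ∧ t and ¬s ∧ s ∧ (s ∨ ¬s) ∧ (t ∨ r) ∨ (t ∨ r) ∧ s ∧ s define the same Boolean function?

Yes

E1: ¬t ∧ s ∧ (t ∨ r) ∨ s ∧ (t ∨ r) ∧ t
    = s ∧ (t ∨ r)   (distribution)
E2: ¬s ∧ s ∧ (s ∨ ¬s) ∧ (t ∨ r) ∨ (t ∨ r) ∧ s ∧ s
    = ¬s ∧ s ∧ (t ∨ r) ∨ (t ∨ r) ∧ s ∧ s   (complement / identity)
    = (¬s ∧ s ∨ s ∧ s) ∧ (t ∨ r)   (distribution)
    = s ∧ (t ∨ r)   (distribution)
Both reduce to s ∧ (t ∨ r), so they are equivalent.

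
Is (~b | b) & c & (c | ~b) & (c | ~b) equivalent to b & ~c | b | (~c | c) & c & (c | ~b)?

E1: (~b | b) & c & (c | ~b) & (c | ~b)
    = c & (c | ~b) & (c | ~b)   [complement / identity]
    = c & (c | ~b)   [absorption]
    = c   [absorption]
E2: b & ~c | b | (~c | c) & c & (c | ~b)
    = b & ~c | b | c & (c | ~b)   [complement / identity]
    = b & ~c | b | c   [absorption]
    = b | c   [absorption]
These differ: at b=1, c=0, E1 = 0 but E2 = 1.

No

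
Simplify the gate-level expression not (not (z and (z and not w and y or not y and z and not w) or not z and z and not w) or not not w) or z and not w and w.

not (not (z and (z and not w and y or not y and z and not w) or not z and z and not w) or not not w) or z and not w and w
= not (not (z and z and not w or not z and z and not w) or not not w) or z and not w and w   [distribution]
= (z and z and not w or not z and z and not w) and not w or z and not w and w   [De Morgan]
= z and not w and not w or z and not w and w   [distribution]
= z and not w   [distribution]

z and not w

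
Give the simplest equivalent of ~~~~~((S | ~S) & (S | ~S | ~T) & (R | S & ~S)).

~R

~~~~~((S | ~S) & (S | ~S | ~T) & (R | S & ~S))
= ~~~((S | ~S) & (S | ~S | ~T) & (R | S & ~S))   [double negation]
= ~~~((S | ~S) & (R | S & ~S))   [absorption]
= ~~~(R | S & ~S)   [complement / identity]
= ~~~R   [complement / identity]
= ~R   [double negation]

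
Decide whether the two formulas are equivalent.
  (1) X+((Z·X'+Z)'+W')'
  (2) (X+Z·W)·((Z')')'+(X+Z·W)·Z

E1: X+((Z·X'+Z)'+W')'
    = X+(Z'+W')'   [absorption]
    = X+Z·W   [De Morgan]
E2: (X+Z·W)·((Z')')'+(X+Z·W)·Z
    = (X+Z·W)·Z'+(X+Z·W)·Z   [double negation]
    = X+Z·W   [distribution]
Both reduce to X+Z·W, so they are equivalent.

Yes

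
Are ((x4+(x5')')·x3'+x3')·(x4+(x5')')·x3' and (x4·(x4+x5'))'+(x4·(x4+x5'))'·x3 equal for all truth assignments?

No

E1: ((x4+(x5')')·x3'+x3')·(x4+(x5')')·x3'
    = (x4+(x5')')·x3'   (absorption)
    = (x4+x5)·x3'   (double negation)
E2: (x4·(x4+x5'))'+(x4·(x4+x5'))'·x3
    = (x4·(x4+x5'))'   (absorption)
    = x4'   (absorption)
These differ: at x3=1, x4=0, x5=1, E1 = 0 but E2 = 1.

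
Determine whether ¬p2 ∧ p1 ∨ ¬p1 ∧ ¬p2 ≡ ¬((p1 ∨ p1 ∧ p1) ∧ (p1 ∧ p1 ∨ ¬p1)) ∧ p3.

No

E1: ¬p2 ∧ p1 ∨ ¬p1 ∧ ¬p2
    = ¬p2   (distribution)
E2: ¬((p1 ∨ p1 ∧ p1) ∧ (p1 ∧ p1 ∨ ¬p1)) ∧ p3
    = ¬(p1 ∧ ¬p1 ∨ p1 ∧ p1) ∧ p3   (distribution)
    = ¬p1 ∧ p3   (distribution)
These differ: at p1=0, p2=0, p3=0, E1 = 1 but E2 = 0.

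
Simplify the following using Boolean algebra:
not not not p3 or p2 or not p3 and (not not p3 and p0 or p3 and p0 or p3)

not not not p3 or p2 or not p3 and (not not p3 and p0 or p3 and p0 or p3)
= not not not p3 or p2 or not p3 and (p3 and p0 or p3 and p0 or p3)   — double negation
= not not not p3 or p2 or not p3 and (p3 and p0 or p3)   — idempotence
= not not not p3 or p2 or not p3 and p3   — absorption
= not not not p3 or p2   — complement / identity
= not p3 or p2   — double negation

not p3 or p2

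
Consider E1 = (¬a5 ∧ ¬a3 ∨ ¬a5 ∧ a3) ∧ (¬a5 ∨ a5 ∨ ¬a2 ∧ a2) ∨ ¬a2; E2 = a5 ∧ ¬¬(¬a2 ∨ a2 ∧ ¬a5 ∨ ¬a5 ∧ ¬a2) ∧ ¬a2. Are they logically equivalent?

E1: (¬a5 ∧ ¬a3 ∨ ¬a5 ∧ a3) ∧ (¬a5 ∨ a5 ∨ ¬a2 ∧ a2) ∨ ¬a2
    = ¬a5 ∧ (¬a5 ∨ a5 ∨ ¬a2 ∧ a2) ∨ ¬a2   (distribution)
    = ¬a5 ∧ (¬a5 ∨ a5) ∨ ¬a2   (complement / identity)
    = ¬a5 ∨ ¬a2   (complement / identity)
E2: a5 ∧ ¬¬(¬a2 ∨ a2 ∧ ¬a5 ∨ ¬a5 ∧ ¬a2) ∧ ¬a2
    = a5 ∧ (¬a2 ∨ a2 ∧ ¬a5 ∨ ¬a5 ∧ ¬a2) ∧ ¬a2   (double negation)
    = a5 ∧ (¬a2 ∨ ¬a5) ∧ ¬a2   (distribution)
    = a5 ∧ ¬a2   (absorption)
These differ: at a2=0, a3=0, a5=0, E1 = 1 but E2 = 0.

No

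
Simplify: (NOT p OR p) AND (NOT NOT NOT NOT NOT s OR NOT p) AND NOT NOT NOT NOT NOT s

(NOT p OR p) AND (NOT NOT NOT NOT NOT s OR NOT p) AND NOT NOT NOT NOT NOT s
= (NOT p OR p) AND NOT NOT NOT NOT NOT s
= NOT NOT NOT NOT NOT s
= NOT NOT NOT s
= NOT s

NOT s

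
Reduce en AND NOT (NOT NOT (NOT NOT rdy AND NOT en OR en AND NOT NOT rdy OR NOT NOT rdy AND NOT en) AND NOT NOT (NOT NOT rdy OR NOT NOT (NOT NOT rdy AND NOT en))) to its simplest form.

en AND NOT rdy

en AND NOT (NOT NOT (NOT NOT rdy AND NOT en OR en AND NOT NOT rdy OR NOT NOT rdy AND NOT en) AND NOT NOT (NOT NOT rdy OR NOT NOT (NOT NOT rdy AND NOT en)))
= en AND NOT (NOT NOT (NOT NOT rdy OR NOT NOT rdy AND NOT en) AND NOT NOT (NOT NOT rdy OR NOT NOT (NOT NOT rdy AND NOT en)))   (distribution)
= en AND NOT (NOT NOT (NOT NOT rdy OR NOT NOT rdy AND NOT en) AND NOT NOT (NOT NOT rdy OR NOT NOT rdy AND NOT en))   (double negation)
= en AND (NOT (NOT NOT rdy OR NOT NOT rdy AND NOT en) OR NOT (NOT NOT rdy OR NOT NOT rdy AND NOT en))   (De Morgan)
= en AND NOT (NOT NOT rdy OR NOT NOT rdy AND NOT en)   (idempotence)
= en AND NOT NOT NOT rdy   (absorption)
= en AND NOT rdy   (double negation)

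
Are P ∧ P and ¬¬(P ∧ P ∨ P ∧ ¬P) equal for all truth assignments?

Yes

E1: P ∧ P
    = P   [idempotence]
E2: ¬¬(P ∧ P ∨ P ∧ ¬P)
    = ¬¬P   [distribution]
    = P   [double negation]
Both reduce to P, so they are equivalent.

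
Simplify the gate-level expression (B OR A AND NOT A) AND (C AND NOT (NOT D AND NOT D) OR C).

(B OR A AND NOT A) AND (C AND NOT (NOT D AND NOT D) OR C)
= (B OR A AND NOT A) AND (C AND NOT NOT D OR C)   — idempotence
= (B OR A AND NOT A) AND (C AND D OR C)   — double negation
= (B OR A AND NOT A) AND C   — absorption
= B AND C   — complement / identity

B AND C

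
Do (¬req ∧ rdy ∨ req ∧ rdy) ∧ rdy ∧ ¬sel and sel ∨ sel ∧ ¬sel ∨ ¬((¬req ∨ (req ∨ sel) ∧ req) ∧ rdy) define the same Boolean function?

No

E1: (¬req ∧ rdy ∨ req ∧ rdy) ∧ rdy ∧ ¬sel
    = rdy ∧ rdy ∧ ¬sel
    = rdy ∧ ¬sel
E2: sel ∨ sel ∧ ¬sel ∨ ¬((¬req ∨ (req ∨ sel) ∧ req) ∧ rdy)
    = sel ∨ ¬((¬req ∨ (req ∨ sel) ∧ req) ∧ rdy)
    = sel ∨ ¬((¬req ∨ req) ∧ rdy)
    = sel ∨ ¬rdy
These differ: at rdy=0, req=0, sel=1, E1 = 0 but E2 = 1.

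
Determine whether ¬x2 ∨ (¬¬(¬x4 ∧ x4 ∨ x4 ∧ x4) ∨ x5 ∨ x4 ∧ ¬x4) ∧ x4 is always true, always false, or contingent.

contingent

¬x2 ∨ (¬¬(¬x4 ∧ x4 ∨ x4 ∧ x4) ∨ x5 ∨ x4 ∧ ¬x4) ∧ x4
= ¬x2 ∨ (¬¬(¬x4 ∧ x4 ∨ x4 ∧ x4) ∨ x5) ∧ x4   — complement / identity
= ¬x2 ∨ (¬x4 ∧ x4 ∨ x4 ∧ x4 ∨ x5) ∧ x4   — double negation
= ¬x2 ∨ (x4 ∨ x5) ∧ x4   — distribution
= ¬x2 ∨ x4   — absorption
This depends on x2, x4, so it is not a constant.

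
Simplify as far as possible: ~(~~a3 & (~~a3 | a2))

~(~~a3 & (~~a3 | a2))
= ~~~a3   — absorption
= ~a3   — double negation

~a3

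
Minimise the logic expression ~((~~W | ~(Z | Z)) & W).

~W

~((~~W | ~(Z | Z)) & W)
= ~((~~W | ~Z) & W)   — idempotence
= ~((W | ~Z) & W)   — double negation
= ~W   — absorption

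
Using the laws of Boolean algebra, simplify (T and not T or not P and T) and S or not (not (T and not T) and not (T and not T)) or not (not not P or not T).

(T and not T or not P and T) and S or not (not (T and not T) and not (T and not T)) or not (not not P or not T)
= (T and not T or not P and T) and S or not (not (T and not T) and not (T and not T)) or not P and T   [De Morgan]
= (T and not T or not P and T) and S or T and not T or T and not T or not P and T   [De Morgan]
= (T and not T or not P and T) and S or T and not T or not P and T   [idempotence]
= T and not T or not P and T   [absorption]
= not P and T   [complement / identity]

not P and T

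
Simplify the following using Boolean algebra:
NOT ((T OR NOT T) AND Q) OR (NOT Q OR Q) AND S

NOT Q OR S

NOT ((T OR NOT T) AND Q) OR (NOT Q OR Q) AND S
= NOT ((T OR NOT T) AND Q) OR S   — complement / identity
= NOT Q OR S   — complement / identity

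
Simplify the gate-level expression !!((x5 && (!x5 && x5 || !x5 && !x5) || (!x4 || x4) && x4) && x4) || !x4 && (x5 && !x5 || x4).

x4

!!((x5 && (!x5 && x5 || !x5 && !x5) || (!x4 || x4) && x4) && x4) || !x4 && (x5 && !x5 || x4)
= !!((x5 && !x5 || (!x4 || x4) && x4) && x4) || !x4 && (x5 && !x5 || x4)   — distribution
= (x5 && !x5 || (!x4 || x4) && x4) && x4 || !x4 && (x5 && !x5 || x4)   — double negation
= (x5 && !x5 || x4) && x4 || !x4 && (x5 && !x5 || x4)   — complement / identity
= x5 && !x5 || x4   — distribution
= x4   — complement / identity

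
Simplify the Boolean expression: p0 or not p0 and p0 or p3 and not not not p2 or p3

p0 or not p0 and p0 or p3 and not not not p2 or p3
= p0 or not p0 and p0 or p3 and not p2 or p3   [double negation]
= p0 or not p0 and p0 or p3   [absorption]
= p0 or p3   [complement / identity]

p0 or p3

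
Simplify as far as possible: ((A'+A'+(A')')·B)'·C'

((A'+A'+(A')')·B)'·C'
= ((A'+(A')')·B)'·C'   — idempotence
= ((A'+A)·B)'·C'   — double negation
= B'·C'   — complement / identity

B'·C'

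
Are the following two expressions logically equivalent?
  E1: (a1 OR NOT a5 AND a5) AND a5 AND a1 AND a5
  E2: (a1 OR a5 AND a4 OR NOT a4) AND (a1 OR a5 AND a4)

No

E1: (a1 OR NOT a5 AND a5) AND a5 AND a1 AND a5
    = a1 AND a5 AND a1 AND a5   — complement / identity
    = a1 AND a5   — idempotence
E2: (a1 OR a5 AND a4 OR NOT a4) AND (a1 OR a5 AND a4)
    = a1 OR a5 AND a4   — absorption
These differ: at a1=1, a4=1, a5=0, E1 = 0 but E2 = 1.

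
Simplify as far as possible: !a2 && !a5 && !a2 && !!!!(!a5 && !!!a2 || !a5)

!a2 && !a5 && !a2 && !!!!(!a5 && !!!a2 || !a5)
= !a2 && !a5 && !a2 && !!!!(!a5 && !a2 || !a5)   (double negation)
= !a2 && !a5 && !a2 && !!(!a5 && !a2 || !a5)   (double negation)
= !a2 && !a5 && !a2 && !!!a5   (absorption)
= !a2 && !a5 && !a2 && !a5   (double negation)
= !a2 && !a5   (idempotence)

!a2 && !a5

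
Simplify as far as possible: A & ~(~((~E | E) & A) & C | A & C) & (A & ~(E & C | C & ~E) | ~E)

A & ~(~((~E | E) & A) & C | A & C) & (A & ~(E & C | C & ~E) | ~E)
= A & ~(~((~E | E) & A) & C | A & C) & (A & ~C | ~E)   [distribution]
= A & ~(~A & C | A & C) & (A & ~C | ~E)   [complement / identity]
= A & ~C & (A & ~C | ~E)   [distribution]
= A & ~C   [absorption]

A & ~C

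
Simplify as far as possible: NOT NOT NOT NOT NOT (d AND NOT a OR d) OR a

NOT d OR a

NOT NOT NOT NOT NOT (d AND NOT a OR d) OR a
= NOT NOT NOT NOT NOT d OR a
= NOT NOT NOT d OR a
= NOT d OR a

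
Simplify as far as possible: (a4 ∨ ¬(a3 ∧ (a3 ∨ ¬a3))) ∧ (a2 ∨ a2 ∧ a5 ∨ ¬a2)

a4 ∨ ¬a3

(a4 ∨ ¬(a3 ∧ (a3 ∨ ¬a3))) ∧ (a2 ∨ a2 ∧ a5 ∨ ¬a2)
= (a4 ∨ ¬a3) ∧ (a2 ∨ a2 ∧ a5 ∨ ¬a2)   (complement / identity)
= (a4 ∨ ¬a3) ∧ (a2 ∨ ¬a2)   (absorption)
= a4 ∨ ¬a3   (complement / identity)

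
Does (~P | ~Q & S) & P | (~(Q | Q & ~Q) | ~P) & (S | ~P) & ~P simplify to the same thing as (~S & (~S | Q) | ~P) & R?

No

E1: (~P | ~Q & S) & P | (~(Q | Q & ~Q) | ~P) & (S | ~P) & ~P
    = (~P | ~Q & S) & P | (~Q | ~P) & (S | ~P) & ~P   — complement / identity
    = (~P | ~Q & S) & P | (~P | ~Q & S) & ~P   — distribution
    = ~P | ~Q & S   — distribution
E2: (~S & (~S | Q) | ~P) & R
    = (~S | ~P) & R   — absorption
These differ: at P=1, Q=0, R=1, S=0, E1 = 0 but E2 = 1.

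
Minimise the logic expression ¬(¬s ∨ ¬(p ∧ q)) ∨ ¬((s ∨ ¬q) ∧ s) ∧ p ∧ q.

p ∧ q

¬(¬s ∨ ¬(p ∧ q)) ∨ ¬((s ∨ ¬q) ∧ s) ∧ p ∧ q
= s ∧ p ∧ q ∨ ¬((s ∨ ¬q) ∧ s) ∧ p ∧ q
= s ∧ p ∧ q ∨ ¬s ∧ p ∧ q
= p ∧ q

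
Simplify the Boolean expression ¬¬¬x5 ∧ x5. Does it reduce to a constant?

¬¬¬x5 ∧ x5
= ¬x5 ∧ x5   — double negation
= False   — complement

False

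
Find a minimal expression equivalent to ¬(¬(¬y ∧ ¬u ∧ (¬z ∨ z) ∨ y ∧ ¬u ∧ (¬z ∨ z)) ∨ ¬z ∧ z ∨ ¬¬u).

¬(¬(¬y ∧ ¬u ∧ (¬z ∨ z) ∨ y ∧ ¬u ∧ (¬z ∨ z)) ∨ ¬z ∧ z ∨ ¬¬u)
= ¬(¬(¬u ∧ (¬z ∨ z)) ∨ ¬z ∧ z ∨ ¬¬u)   (distribution)
= ¬(¬¬u ∨ ¬z ∧ z ∨ ¬¬u)   (complement / identity)
= ¬(¬¬u ∨ ¬¬u)   (complement / identity)
= ¬¬¬u   (idempotence)
= ¬u   (double negation)

¬u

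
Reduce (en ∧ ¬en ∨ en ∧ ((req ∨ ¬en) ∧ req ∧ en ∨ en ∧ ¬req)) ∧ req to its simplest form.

(en ∧ ¬en ∨ en ∧ ((req ∨ ¬en) ∧ req ∧ en ∨ en ∧ ¬req)) ∧ req
= (en ∧ ¬en ∨ en ∧ (req ∧ en ∨ en ∧ ¬req)) ∧ req
= (en ∧ ¬en ∨ en ∧ en) ∧ req
= en ∧ req

en ∧ req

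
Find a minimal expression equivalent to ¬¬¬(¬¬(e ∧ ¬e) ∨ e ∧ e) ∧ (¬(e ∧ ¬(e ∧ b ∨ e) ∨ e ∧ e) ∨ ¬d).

¬¬¬(¬¬(e ∧ ¬e) ∨ e ∧ e) ∧ (¬(e ∧ ¬(e ∧ b ∨ e) ∨ e ∧ e) ∨ ¬d)
= ¬(¬¬(e ∧ ¬e) ∨ e ∧ e) ∧ (¬(e ∧ ¬(e ∧ b ∨ e) ∨ e ∧ e) ∨ ¬d)   — double negation
= ¬(¬¬(e ∧ ¬e) ∨ e ∧ e) ∧ (¬(e ∧ ¬e ∨ e ∧ e) ∨ ¬d)   — absorption
= ¬(e ∧ ¬e ∨ e ∧ e) ∧ (¬(e ∧ ¬e ∨ e ∧ e) ∨ ¬d)   — double negation
= ¬(e ∧ ¬e ∨ e ∧ e)   — absorption
= ¬e   — distribution

¬e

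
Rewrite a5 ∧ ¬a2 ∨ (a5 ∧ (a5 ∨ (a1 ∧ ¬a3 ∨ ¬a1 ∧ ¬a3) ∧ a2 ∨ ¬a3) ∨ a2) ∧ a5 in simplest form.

a5

a5 ∧ ¬a2 ∨ (a5 ∧ (a5 ∨ (a1 ∧ ¬a3 ∨ ¬a1 ∧ ¬a3) ∧ a2 ∨ ¬a3) ∨ a2) ∧ a5
= a5 ∧ ¬a2 ∨ (a5 ∧ (a5 ∨ ¬a3 ∧ a2 ∨ ¬a3) ∨ a2) ∧ a5   [distribution]
= a5 ∧ ¬a2 ∨ (a5 ∧ (a5 ∨ ¬a3) ∨ a2) ∧ a5   [absorption]
= a5 ∧ ¬a2 ∨ (a5 ∨ a2) ∧ a5   [absorption]
= a5 ∧ ¬a2 ∨ a5   [absorption]
= a5   [absorption]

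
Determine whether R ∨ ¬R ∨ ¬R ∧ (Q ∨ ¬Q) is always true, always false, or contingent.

R ∨ ¬R ∨ ¬R ∧ (Q ∨ ¬Q)
= R ∨ ¬R ∨ ¬R   (complement / identity)
= R ∨ ¬R   (idempotence)
= True   (complement)

always true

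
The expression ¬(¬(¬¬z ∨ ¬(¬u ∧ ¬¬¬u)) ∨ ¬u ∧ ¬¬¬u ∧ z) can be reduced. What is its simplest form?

¬(¬(¬¬z ∨ ¬(¬u ∧ ¬¬¬u)) ∨ ¬u ∧ ¬¬¬u ∧ z)
= ¬(¬z ∧ ¬u ∧ ¬¬¬u ∨ ¬u ∧ ¬¬¬u ∧ z)   [De Morgan]
= ¬(¬u ∧ ¬¬¬u)   [distribution]
= ¬(¬u ∧ ¬u)   [double negation]
= ¬¬u   [idempotence]
= u   [double negation]

u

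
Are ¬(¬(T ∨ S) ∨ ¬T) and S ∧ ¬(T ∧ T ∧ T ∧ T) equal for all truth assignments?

E1: ¬(¬(T ∨ S) ∨ ¬T)
    = (T ∨ S) ∧ T   (De Morgan)
    = T   (absorption)
E2: S ∧ ¬(T ∧ T ∧ T ∧ T)
    = S ∧ ¬(T ∧ T)   (idempotence)
    = S ∧ ¬T   (idempotence)
These differ: at S=1, T=1, E1 = 1 but E2 = 0.

No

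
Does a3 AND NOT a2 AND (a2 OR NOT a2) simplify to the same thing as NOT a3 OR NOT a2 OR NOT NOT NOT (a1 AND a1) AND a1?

No

E1: a3 AND NOT a2 AND (a2 OR NOT a2)
    = a3 AND NOT a2
E2: NOT a3 OR NOT a2 OR NOT NOT NOT (a1 AND a1) AND a1
    = NOT a3 OR NOT a2 OR NOT NOT NOT a1 AND a1
    = NOT a3 OR NOT a2 OR NOT a1 AND a1
    = NOT a3 OR NOT a2
These differ: at a1=0, a2=0, a3=0, E1 = 0 but E2 = 1.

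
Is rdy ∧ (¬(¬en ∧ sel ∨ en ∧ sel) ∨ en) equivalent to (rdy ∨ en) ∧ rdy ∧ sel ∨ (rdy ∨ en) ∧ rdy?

E1: rdy ∧ (¬(¬en ∧ sel ∨ en ∧ sel) ∨ en)
    = rdy ∧ (¬sel ∨ en)
E2: (rdy ∨ en) ∧ rdy ∧ sel ∨ (rdy ∨ en) ∧ rdy
    = (rdy ∨ en) ∧ rdy
    = rdy
These differ: at en=0, rdy=1, sel=1, E1 = 0 but E2 = 1.

No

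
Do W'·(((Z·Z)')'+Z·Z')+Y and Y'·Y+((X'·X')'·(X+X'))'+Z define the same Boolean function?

No

E1: W'·(((Z·Z)')'+Z·Z')+Y
    = W'·(Z·Z+Z·Z')+Y
    = W'·Z+Y
E2: Y'·Y+((X'·X')'·(X+X'))'+Z
    = Y'·Y+((X')'·(X+X'))'+Z
    = Y'·Y+((X')')'+Z
    = ((X')')'+Z
    = X'+Z
These differ: at W=1, X=0, Y=0, Z=1, E1 = 0 but E2 = 1.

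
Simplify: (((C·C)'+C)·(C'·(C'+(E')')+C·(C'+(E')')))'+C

C

(((C·C)'+C)·(C'·(C'+(E')')+C·(C'+(E')')))'+C
= (((C·C)'+C)·(C'+(E')'))'+C   — distribution
= ((C'+C)·(C'+(E')'))'+C   — idempotence
= (C'+(E')')'+C   — complement / identity
= C·E'+C   — De Morgan
= C   — absorption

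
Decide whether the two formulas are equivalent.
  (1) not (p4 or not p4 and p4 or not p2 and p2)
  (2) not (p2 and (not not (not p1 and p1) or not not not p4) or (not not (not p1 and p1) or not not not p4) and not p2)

E1: not (p4 or not p4 and p4 or not p2 and p2)
    = not (p4 or not p4 and p4)   (complement / identity)
    = not p4   (complement / identity)
E2: not (p2 and (not not (not p1 and p1) or not not not p4) or (not not (not p1 and p1) or not not not p4) and not p2)
    = not (not not (not p1 and p1) or not not not p4)   (distribution)
    = not (not p1 and p1 or not not not p4)   (double negation)
    = not (not p1 and p1 or not p4)   (double negation)
    = not not p4   (complement / identity)
    = p4   (double negation)
These differ: at p1=0, p2=0, p4=0, E1 = 1 but E2 = 0.

No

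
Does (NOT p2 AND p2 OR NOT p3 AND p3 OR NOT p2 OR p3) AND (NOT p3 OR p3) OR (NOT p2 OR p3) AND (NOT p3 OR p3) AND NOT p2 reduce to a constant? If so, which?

(NOT p2 AND p2 OR NOT p3 AND p3 OR NOT p2 OR p3) AND (NOT p3 OR p3) OR (NOT p2 OR p3) AND (NOT p3 OR p3) AND NOT p2
= (NOT p3 AND p3 OR NOT p2 OR p3) AND (NOT p3 OR p3) OR (NOT p2 OR p3) AND (NOT p3 OR p3) AND NOT p2   [complement / identity]
= (NOT p2 OR p3) AND (NOT p3 OR p3) OR (NOT p2 OR p3) AND (NOT p3 OR p3) AND NOT p2   [complement / identity]
= (NOT p2 OR p3) AND (NOT p3 OR p3)   [absorption]
= NOT p2 OR p3   [complement / identity]
This depends on p2, p3, so it is not a constant.

no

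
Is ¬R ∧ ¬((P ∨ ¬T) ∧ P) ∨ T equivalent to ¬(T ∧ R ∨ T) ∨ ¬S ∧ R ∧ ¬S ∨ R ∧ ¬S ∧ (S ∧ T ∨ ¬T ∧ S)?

No

E1: ¬R ∧ ¬((P ∨ ¬T) ∧ P) ∨ T
    = ¬R ∧ ¬P ∨ T
E2: ¬(T ∧ R ∨ T) ∨ ¬S ∧ R ∧ ¬S ∨ R ∧ ¬S ∧ (S ∧ T ∨ ¬T ∧ S)
    = ¬T ∨ ¬S ∧ R ∧ ¬S ∨ R ∧ ¬S ∧ (S ∧ T ∨ ¬T ∧ S)
    = ¬T ∨ ¬S ∧ R ∧ ¬S ∨ R ∧ ¬S ∧ S
    = ¬T ∨ R ∧ ¬S
These differ: at P=1, R=0, S=0, T=0, E1 = 0 but E2 = 1.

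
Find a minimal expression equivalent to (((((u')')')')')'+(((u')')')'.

u

(((((u')')')')')'+(((u')')')'
= (((u')')')'+(((u')')')'   — double negation
= (((u')')')'   — idempotence
= (u')'   — double negation
= u   — double negation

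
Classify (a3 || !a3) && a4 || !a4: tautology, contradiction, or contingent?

(a3 || !a3) && a4 || !a4
= a4 || !a4   (complement / identity)
= true   (complement)

tautology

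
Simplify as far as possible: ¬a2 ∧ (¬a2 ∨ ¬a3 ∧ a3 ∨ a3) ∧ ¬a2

¬a2 ∧ (¬a2 ∨ ¬a3 ∧ a3 ∨ a3) ∧ ¬a2
= ¬a2 ∧ (¬a2 ∨ a3) ∧ ¬a2
= ¬a2 ∧ ¬a2
= ¬a2

¬a2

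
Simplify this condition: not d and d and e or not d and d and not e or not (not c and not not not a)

c or a

not d and d and e or not d and d and not e or not (not c and not not not a)
= not d and d or not (not c and not not not a)   [distribution]
= not d and d or c or not not a   [De Morgan]
= c or not not a   [complement / identity]
= c or a   [double negation]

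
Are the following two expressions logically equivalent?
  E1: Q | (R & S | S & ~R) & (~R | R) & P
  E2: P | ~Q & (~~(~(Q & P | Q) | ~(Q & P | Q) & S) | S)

E1: Q | (R & S | S & ~R) & (~R | R) & P
    = Q | S & (~R | R) & P   (distribution)
    = Q | S & P   (complement / identity)
E2: P | ~Q & (~~(~(Q & P | Q) | ~(Q & P | Q) & S) | S)
    = P | ~Q & (~~~(Q & P | Q) | S)   (absorption)
    = P | ~Q & (~(Q & P | Q) | S)   (double negation)
    = P | ~Q & (~Q | S)   (absorption)
    = P | ~Q   (absorption)
These differ: at P=0, Q=1, R=0, S=0, E1 = 1 but E2 = 0.

No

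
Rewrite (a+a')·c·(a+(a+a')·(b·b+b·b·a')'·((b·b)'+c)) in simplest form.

c·(a+b')

(a+a')·c·(a+(a+a')·(b·b+b·b·a')'·((b·b)'+c))
= (a+a')·c·(a+(a+a')·(b·b)'·((b·b)'+c))   [absorption]
= (a+a')·c·(a+(a+a')·(b·b)')   [absorption]
= (a+a')·c·(a+(b·b)')   [complement / identity]
= c·(a+(b·b)')   [complement / identity]
= c·(a+b')   [idempotence]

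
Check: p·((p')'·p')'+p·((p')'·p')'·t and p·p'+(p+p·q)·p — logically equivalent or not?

E1: p·((p')'·p')'+p·((p')'·p')'·t
    = p·((p')'·p')'
    = p·(p'+p)
    = p
E2: p·p'+(p+p·q)·p
    = p·p'+p·p
    = p
Both reduce to p, so they are equivalent.

Yes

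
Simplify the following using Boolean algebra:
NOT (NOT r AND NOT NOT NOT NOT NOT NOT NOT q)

NOT (NOT r AND NOT NOT NOT NOT NOT NOT NOT q)
= NOT (NOT r AND NOT NOT NOT NOT NOT q)   — double negation
= NOT (NOT r AND NOT NOT NOT q)   — double negation
= NOT (NOT r AND NOT q)   — double negation
= r OR q   — De Morgan

r OR q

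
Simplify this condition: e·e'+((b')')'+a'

b'+a'

e·e'+((b')')'+a'
= e·e'+b'+a'   (double negation)
= b'+a'   (complement / identity)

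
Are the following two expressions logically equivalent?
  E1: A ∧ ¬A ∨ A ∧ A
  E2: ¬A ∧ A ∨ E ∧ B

No

E1: A ∧ ¬A ∨ A ∧ A
    = A   — distribution
E2: ¬A ∧ A ∨ E ∧ B
    = E ∧ B   — complement / identity
These differ: at A=1, B=0, E=0, E1 = 1 but E2 = 0.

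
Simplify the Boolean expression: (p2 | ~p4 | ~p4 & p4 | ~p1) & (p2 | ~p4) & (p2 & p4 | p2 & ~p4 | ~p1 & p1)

(p2 | ~p4 | ~p4 & p4 | ~p1) & (p2 | ~p4) & (p2 & p4 | p2 & ~p4 | ~p1 & p1)
= (p2 | ~p4 | ~p4 & p4 | ~p1) & (p2 | ~p4) & (p2 & p4 | p2 & ~p4)   — complement / identity
= (p2 | ~p4 | ~p1) & (p2 | ~p4) & (p2 & p4 | p2 & ~p4)   — complement / identity
= (p2 | ~p4 | ~p1) & (p2 | ~p4) & p2   — distribution
= (p2 | ~p4) & p2   — absorption
= p2   — absorption

p2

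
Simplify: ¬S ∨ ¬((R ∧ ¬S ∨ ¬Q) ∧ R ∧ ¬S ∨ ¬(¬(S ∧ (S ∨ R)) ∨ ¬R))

¬S ∨ ¬R

¬S ∨ ¬((R ∧ ¬S ∨ ¬Q) ∧ R ∧ ¬S ∨ ¬(¬(S ∧ (S ∨ R)) ∨ ¬R))
= ¬S ∨ ¬((R ∧ ¬S ∨ ¬Q) ∧ R ∧ ¬S ∨ ¬(¬S ∨ ¬R))   (absorption)
= ¬S ∨ ¬((R ∧ ¬S ∨ ¬Q) ∧ R ∧ ¬S ∨ S ∧ R)   (De Morgan)
= ¬S ∨ ¬(R ∧ ¬S ∨ S ∧ R)   (absorption)
= ¬S ∨ ¬R   (distribution)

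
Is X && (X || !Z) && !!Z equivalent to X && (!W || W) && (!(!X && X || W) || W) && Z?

E1: X && (X || !Z) && !!Z
    = X && (X || !Z) && Z   — double negation
    = X && Z   — absorption
E2: X && (!W || W) && (!(!X && X || W) || W) && Z
    = X && (!(!X && X || W) || W) && Z   — complement / identity
    = X && (!W || W) && Z   — complement / identity
    = X && Z   — complement / identity
Both reduce to X && Z, so they are equivalent.

Yes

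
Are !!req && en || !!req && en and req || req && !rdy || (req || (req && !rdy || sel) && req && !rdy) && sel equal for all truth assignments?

No

E1: !!req && en || !!req && en
    = !!req && en
    = req && en
E2: req || req && !rdy || (req || (req && !rdy || sel) && req && !rdy) && sel
    = req || req && !rdy || (req || req && !rdy) && sel
    = req || req && !rdy
    = req
These differ: at en=0, rdy=0, req=1, sel=1, E1 = 0 but E2 = 1.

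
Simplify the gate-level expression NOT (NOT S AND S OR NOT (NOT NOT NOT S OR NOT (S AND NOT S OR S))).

NOT S

NOT (NOT S AND S OR NOT (NOT NOT NOT S OR NOT (S AND NOT S OR S)))
= NOT (NOT S AND S OR NOT NOT S AND (S AND NOT S OR S))   [De Morgan]
= NOT (NOT S AND S OR S AND (S AND NOT S OR S))   [double negation]
= NOT (NOT S AND S OR S AND S)   [complement / identity]
= NOT S   [distribution]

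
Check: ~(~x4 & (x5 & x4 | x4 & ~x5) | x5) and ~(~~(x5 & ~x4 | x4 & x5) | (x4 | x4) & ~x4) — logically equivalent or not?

E1: ~(~x4 & (x5 & x4 | x4 & ~x5) | x5)
    = ~(~x4 & x4 | x5)
    = ~x5
E2: ~(~~(x5 & ~x4 | x4 & x5) | (x4 | x4) & ~x4)
    = ~(~~(x5 & ~x4 | x4 & x5) | x4 & ~x4)
    = ~~~(x5 & ~x4 | x4 & x5)
    = ~~~x5
    = ~x5
Both reduce to ~x5, so they are equivalent.

Yes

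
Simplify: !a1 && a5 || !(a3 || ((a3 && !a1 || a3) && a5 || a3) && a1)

!a1 && a5 || !(a3 || ((a3 && !a1 || a3) && a5 || a3) && a1)
= !a1 && a5 || !(a3 || (a3 && a5 || a3) && a1)   [absorption]
= !a1 && a5 || !(a3 || a3 && a1)   [absorption]
= !a1 && a5 || !a3   [absorption]

!a1 && a5 || !a3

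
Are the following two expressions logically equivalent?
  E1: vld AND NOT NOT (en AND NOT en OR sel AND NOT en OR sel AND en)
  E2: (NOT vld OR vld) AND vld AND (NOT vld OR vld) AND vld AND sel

Yes

E1: vld AND NOT NOT (en AND NOT en OR sel AND NOT en OR sel AND en)
    = vld AND (en AND NOT en OR sel AND NOT en OR sel AND en)   (double negation)
    = vld AND (en AND NOT en OR sel)   (distribution)
    = vld AND sel   (complement / identity)
E2: (NOT vld OR vld) AND vld AND (NOT vld OR vld) AND vld AND sel
    = (NOT vld OR vld) AND vld AND sel   (idempotence)
    = vld AND sel   (complement / identity)
Both reduce to vld AND sel, so they are equivalent.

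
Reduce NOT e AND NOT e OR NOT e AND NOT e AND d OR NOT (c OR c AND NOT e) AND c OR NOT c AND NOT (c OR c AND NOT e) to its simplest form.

NOT e OR NOT c

NOT e AND NOT e OR NOT e AND NOT e AND d OR NOT (c OR c AND NOT e) AND c OR NOT c AND NOT (c OR c AND NOT e)
= NOT e AND NOT e OR NOT (c OR c AND NOT e) AND c OR NOT c AND NOT (c OR c AND NOT e)   — absorption
= NOT e AND NOT e OR NOT (c OR c AND NOT e)   — distribution
= NOT e AND NOT e OR NOT c   — absorption
= NOT e OR NOT c   — idempotence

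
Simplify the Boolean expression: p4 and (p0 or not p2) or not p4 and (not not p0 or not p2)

p4 and (p0 or not p2) or not p4 and (not not p0 or not p2)
= p4 and (p0 or not p2) or not p4 and (p0 or not p2)   [double negation]
= p0 or not p2   [distribution]

p0 or not p2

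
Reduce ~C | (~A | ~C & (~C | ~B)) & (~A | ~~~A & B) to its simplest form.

~C | ~A

~C | (~A | ~C & (~C | ~B)) & (~A | ~~~A & B)
= ~C | (~A | ~C & (~C | ~B)) & (~A | ~A & B)   — double negation
= ~C | (~A | ~C & (~C | ~B)) & ~A   — absorption
= ~C | (~A | ~C) & ~A   — absorption
= ~C | ~A   — absorption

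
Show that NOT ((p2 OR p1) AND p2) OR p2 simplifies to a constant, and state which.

TRUE

NOT ((p2 OR p1) AND p2) OR p2
= NOT p2 OR p2
= TRUE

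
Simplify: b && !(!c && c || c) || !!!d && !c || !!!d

b && !c || !d

b && !(!c && c || c) || !!!d && !c || !!!d
= b && !(!c && c || c) || !!!d   (absorption)
= b && !(!c && c || c) || !d   (double negation)
= b && !c || !d   (complement / identity)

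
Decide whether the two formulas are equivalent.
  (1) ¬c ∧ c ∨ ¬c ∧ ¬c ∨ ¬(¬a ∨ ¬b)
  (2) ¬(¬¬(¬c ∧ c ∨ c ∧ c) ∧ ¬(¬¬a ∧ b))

Yes

E1: ¬c ∧ c ∨ ¬c ∧ ¬c ∨ ¬(¬a ∨ ¬b)
    = ¬c ∧ c ∨ ¬c ∧ ¬c ∨ a ∧ b
    = ¬c ∨ a ∧ b
E2: ¬(¬¬(¬c ∧ c ∨ c ∧ c) ∧ ¬(¬¬a ∧ b))
    = ¬(¬¬c ∧ ¬(¬¬a ∧ b))
    = ¬(¬¬c ∧ ¬(a ∧ b))
    = ¬c ∨ a ∧ b
Both reduce to ¬c ∨ a ∧ b, so they are equivalent.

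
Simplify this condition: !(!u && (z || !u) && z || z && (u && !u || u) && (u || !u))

!(!u && (z || !u) && z || z && (u && !u || u) && (u || !u))
= !(!u && (z || !u) && z || z && u && (u || !u))   (complement / identity)
= !(!u && (z || !u) && z || z && u)   (complement / identity)
= !(!u && z || z && u)   (absorption)
= !z   (distribution)

!z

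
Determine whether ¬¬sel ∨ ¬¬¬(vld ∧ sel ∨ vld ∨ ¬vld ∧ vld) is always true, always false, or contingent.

contingent

¬¬sel ∨ ¬¬¬(vld ∧ sel ∨ vld ∨ ¬vld ∧ vld)
= ¬¬sel ∨ ¬¬¬(vld ∧ sel ∨ vld)   [complement / identity]
= sel ∨ ¬¬¬(vld ∧ sel ∨ vld)   [double negation]
= sel ∨ ¬¬¬vld   [absorption]
= sel ∨ ¬vld   [double negation]
This depends on sel, vld, so it is not a constant.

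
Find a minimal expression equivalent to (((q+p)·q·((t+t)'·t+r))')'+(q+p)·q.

q

(((q+p)·q·((t+t)'·t+r))')'+(q+p)·q
= (((q+p)·q·(t'·t+r))')'+(q+p)·q   (idempotence)
= (((q+p)·q·r)')'+(q+p)·q   (complement / identity)
= (q+p)·q·r+(q+p)·q   (double negation)
= (q+p)·q   (absorption)
= q   (absorption)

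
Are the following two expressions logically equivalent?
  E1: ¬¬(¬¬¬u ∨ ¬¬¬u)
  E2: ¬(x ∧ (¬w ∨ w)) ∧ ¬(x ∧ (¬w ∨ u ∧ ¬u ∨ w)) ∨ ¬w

No

E1: ¬¬(¬¬¬u ∨ ¬¬¬u)
    = ¬¬¬¬¬u   — idempotence
    = ¬¬¬u   — double negation
    = ¬u   — double negation
E2: ¬(x ∧ (¬w ∨ w)) ∧ ¬(x ∧ (¬w ∨ u ∧ ¬u ∨ w)) ∨ ¬w
    = ¬(x ∧ (¬w ∨ w)) ∧ ¬(x ∧ (¬w ∨ w)) ∨ ¬w   — complement / identity
    = ¬(x ∧ (¬w ∨ w)) ∨ ¬w   — idempotence
    = ¬x ∨ ¬w   — complement / identity
These differ: at u=1, w=0, x=0, E1 = 0 but E2 = 1.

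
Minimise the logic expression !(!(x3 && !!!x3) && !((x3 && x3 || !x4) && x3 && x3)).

x3

!(!(x3 && !!!x3) && !((x3 && x3 || !x4) && x3 && x3))
= x3 && !!!x3 || (x3 && x3 || !x4) && x3 && x3
= x3 && !!!x3 || x3 && x3
= x3 && !x3 || x3 && x3
= x3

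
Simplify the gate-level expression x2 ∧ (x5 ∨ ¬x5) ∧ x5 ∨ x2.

x2 ∧ (x5 ∨ ¬x5) ∧ x5 ∨ x2
= x2 ∧ x5 ∨ x2   (complement / identity)
= x2   (absorption)

x2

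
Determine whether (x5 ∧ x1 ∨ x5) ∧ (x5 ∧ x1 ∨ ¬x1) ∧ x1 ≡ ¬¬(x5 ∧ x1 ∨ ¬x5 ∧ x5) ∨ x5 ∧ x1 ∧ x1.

Yes

E1: (x5 ∧ x1 ∨ x5) ∧ (x5 ∧ x1 ∨ ¬x1) ∧ x1
    = (x5 ∧ ¬x1 ∨ x5 ∧ x1) ∧ x1   — distribution
    = x5 ∧ x1   — distribution
E2: ¬¬(x5 ∧ x1 ∨ ¬x5 ∧ x5) ∨ x5 ∧ x1 ∧ x1
    = ¬¬(x5 ∧ x1) ∨ x5 ∧ x1 ∧ x1   — complement / identity
    = x5 ∧ x1 ∨ x5 ∧ x1 ∧ x1   — double negation
    = x5 ∧ x1   — absorption
Both reduce to x5 ∧ x1, so they are equivalent.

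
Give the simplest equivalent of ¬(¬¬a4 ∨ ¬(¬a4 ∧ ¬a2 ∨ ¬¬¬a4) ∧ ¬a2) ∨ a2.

¬(¬¬a4 ∨ ¬(¬a4 ∧ ¬a2 ∨ ¬¬¬a4) ∧ ¬a2) ∨ a2
= ¬(¬¬a4 ∨ ¬(¬a4 ∧ ¬a2 ∨ ¬a4) ∧ ¬a2) ∨ a2   (double negation)
= ¬(¬¬a4 ∨ ¬¬a4 ∧ ¬a2) ∨ a2   (absorption)
= ¬¬¬a4 ∨ a2   (absorption)
= ¬a4 ∨ a2   (double negation)

¬a4 ∨ a2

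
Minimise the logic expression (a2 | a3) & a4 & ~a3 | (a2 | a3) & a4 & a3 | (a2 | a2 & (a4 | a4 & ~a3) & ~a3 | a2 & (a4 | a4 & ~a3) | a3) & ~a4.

(a2 | a3) & a4 & ~a3 | (a2 | a3) & a4 & a3 | (a2 | a2 & (a4 | a4 & ~a3) & ~a3 | a2 & (a4 | a4 & ~a3) | a3) & ~a4
= (a2 | a3) & a4 & ~a3 | (a2 | a3) & a4 & a3 | (a2 | a2 & (a4 | a4 & ~a3) | a3) & ~a4   — absorption
= (a2 | a3) & a4 & ~a3 | (a2 | a3) & a4 & a3 | (a2 | a2 & a4 | a3) & ~a4   — absorption
= (a2 | a3) & a4 | (a2 | a2 & a4 | a3) & ~a4   — distribution
= (a2 | a3) & a4 | (a2 | a3) & ~a4   — absorption
= a2 | a3   — distribution

a2 | a3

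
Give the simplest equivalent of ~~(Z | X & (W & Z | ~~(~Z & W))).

Z | X & W

~~(Z | X & (W & Z | ~~(~Z & W)))
= ~~(Z | X & (W & Z | ~Z & W))
= ~~(Z | X & W)
= Z | X & W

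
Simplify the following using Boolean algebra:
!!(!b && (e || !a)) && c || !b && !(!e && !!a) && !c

!b && (e || !a)

!!(!b && (e || !a)) && c || !b && !(!e && !!a) && !c
= !b && (e || !a) && c || !b && !(!e && !!a) && !c   [double negation]
= !b && (e || !a) && c || !b && (e || !a) && !c   [De Morgan]
= !b && (e || !a)   [distribution]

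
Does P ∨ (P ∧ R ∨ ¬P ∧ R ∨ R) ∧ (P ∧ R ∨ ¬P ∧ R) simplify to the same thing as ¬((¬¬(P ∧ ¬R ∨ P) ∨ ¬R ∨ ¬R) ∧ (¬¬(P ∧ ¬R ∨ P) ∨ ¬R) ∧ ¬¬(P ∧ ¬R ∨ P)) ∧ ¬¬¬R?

E1: P ∨ (P ∧ R ∨ ¬P ∧ R ∨ R) ∧ (P ∧ R ∨ ¬P ∧ R)
    = P ∨ P ∧ R ∨ ¬P ∧ R   — absorption
    = P ∨ R   — distribution
E2: ¬((¬¬(P ∧ ¬R ∨ P) ∨ ¬R ∨ ¬R) ∧ (¬¬(P ∧ ¬R ∨ P) ∨ ¬R) ∧ ¬¬(P ∧ ¬R ∨ P)) ∧ ¬¬¬R
    = ¬((¬¬(P ∧ ¬R ∨ P) ∨ ¬R) ∧ ¬¬(P ∧ ¬R ∨ P)) ∧ ¬¬¬R   — absorption
    = ¬¬¬(P ∧ ¬R ∨ P) ∧ ¬¬¬R   — absorption
    = ¬¬¬P ∧ ¬¬¬R   — absorption
    = ¬P ∧ ¬¬¬R   — double negation
    = ¬P ∧ ¬R   — double negation
These differ: at P=1, R=0, E1 = 1 but E2 = 0.

No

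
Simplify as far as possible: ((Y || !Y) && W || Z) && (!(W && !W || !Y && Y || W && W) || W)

W || Z

((Y || !Y) && W || Z) && (!(W && !W || !Y && Y || W && W) || W)
= ((Y || !Y) && W || Z) && (!(W && !W || W && W) || W)
= ((Y || !Y) && W || Z) && (!W || W)
= (W || Z) && (!W || W)
= W || Z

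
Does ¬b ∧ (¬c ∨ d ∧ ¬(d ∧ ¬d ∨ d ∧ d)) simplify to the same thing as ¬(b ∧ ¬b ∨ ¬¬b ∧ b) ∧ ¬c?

Yes

E1: ¬b ∧ (¬c ∨ d ∧ ¬(d ∧ ¬d ∨ d ∧ d))
    = ¬b ∧ (¬c ∨ d ∧ ¬d)   [distribution]
    = ¬b ∧ ¬c   [complement / identity]
E2: ¬(b ∧ ¬b ∨ ¬¬b ∧ b) ∧ ¬c
    = ¬(b ∧ ¬b ∨ b ∧ b) ∧ ¬c   [double negation]
    = ¬b ∧ ¬c   [distribution]
Both reduce to ¬b ∧ ¬c, so they are equivalent.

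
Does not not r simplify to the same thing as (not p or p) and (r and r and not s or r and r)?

E1: not not r
    = r   (double negation)
E2: (not p or p) and (r and r and not s or r and r)
    = (not p or p) and r and r   (absorption)
    = r and r   (complement / identity)
    = r   (idempotence)
Both reduce to r, so they are equivalent.

Yes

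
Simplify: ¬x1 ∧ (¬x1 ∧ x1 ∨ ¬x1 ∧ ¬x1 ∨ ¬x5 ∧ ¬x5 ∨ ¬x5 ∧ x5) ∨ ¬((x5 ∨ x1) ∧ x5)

¬x1 ∧ (¬x1 ∧ x1 ∨ ¬x1 ∧ ¬x1 ∨ ¬x5 ∧ ¬x5 ∨ ¬x5 ∧ x5) ∨ ¬((x5 ∨ x1) ∧ x5)
= ¬x1 ∧ (¬x1 ∨ ¬x5 ∧ ¬x5 ∨ ¬x5 ∧ x5) ∨ ¬((x5 ∨ x1) ∧ x5)   [distribution]
= ¬x1 ∧ (¬x1 ∨ ¬x5) ∨ ¬((x5 ∨ x1) ∧ x5)   [distribution]
= ¬x1 ∨ ¬((x5 ∨ x1) ∧ x5)   [absorption]
= ¬x1 ∨ ¬x5   [absorption]

¬x1 ∨ ¬x5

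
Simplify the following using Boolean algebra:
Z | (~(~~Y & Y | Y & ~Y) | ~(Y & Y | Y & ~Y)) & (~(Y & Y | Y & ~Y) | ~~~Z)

Z | (~(~~Y & Y | Y & ~Y) | ~(Y & Y | Y & ~Y)) & (~(Y & Y | Y & ~Y) | ~~~Z)
= Z | (~(Y & Y | Y & ~Y) | ~(Y & Y | Y & ~Y)) & (~(Y & Y | Y & ~Y) | ~~~Z)   — double negation
= Z | (~(Y & Y | Y & ~Y) | ~(Y & Y | Y & ~Y)) & (~(Y & Y | Y & ~Y) | ~Z)   — double negation
= Z | ~(Y & Y | Y & ~Y) & ~Z | ~(Y & Y | Y & ~Y)   — distribution
= Z | ~(Y & Y | Y & ~Y)   — absorption
= Z | ~Y   — distribution

Z | ~Y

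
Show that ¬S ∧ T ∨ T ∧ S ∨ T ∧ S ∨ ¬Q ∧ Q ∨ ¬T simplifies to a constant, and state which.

¬S ∧ T ∨ T ∧ S ∨ T ∧ S ∨ ¬Q ∧ Q ∨ ¬T
= ¬S ∧ T ∨ T ∧ S ∨ ¬Q ∧ Q ∨ ¬T   (idempotence)
= T ∨ ¬Q ∧ Q ∨ ¬T   (distribution)
= T ∨ ¬T   (complement / identity)
= True   (complement)

True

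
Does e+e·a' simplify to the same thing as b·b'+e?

E1: e+e·a'
    = e   (absorption)
E2: b·b'+e
    = e   (complement / identity)
Both reduce to e, so they are equivalent.

Yes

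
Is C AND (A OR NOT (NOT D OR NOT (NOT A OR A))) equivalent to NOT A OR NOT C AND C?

No

E1: C AND (A OR NOT (NOT D OR NOT (NOT A OR A)))
    = C AND (A OR D AND (NOT A OR A))
    = C AND (A OR D)
E2: NOT A OR NOT C AND C
    = NOT A
These differ: at A=0, C=0, D=0, E1 = 0 but E2 = 1.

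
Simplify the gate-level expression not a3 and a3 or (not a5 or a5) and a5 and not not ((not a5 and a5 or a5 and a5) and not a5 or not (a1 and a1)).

a5 and not a1

not a3 and a3 or (not a5 or a5) and a5 and not not ((not a5 and a5 or a5 and a5) and not a5 or not (a1 and a1))
= not a3 and a3 or (not a5 or a5) and a5 and not not ((not a5 and a5 or a5 and a5) and not a5 or not a1)   [idempotence]
= not a3 and a3 or a5 and not not ((not a5 and a5 or a5 and a5) and not a5 or not a1)   [complement / identity]
= a5 and not not ((not a5 and a5 or a5 and a5) and not a5 or not a1)   [complement / identity]
= a5 and not not (a5 and not a5 or not a1)   [distribution]
= a5 and not not not a1   [complement / identity]
= a5 and not a1   [double negation]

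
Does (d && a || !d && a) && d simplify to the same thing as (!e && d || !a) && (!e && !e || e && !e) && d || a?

No

E1: (d && a || !d && a) && d
    = a && d
E2: (!e && d || !a) && (!e && !e || e && !e) && d || a
    = (!e && d || !a) && !e && d || a
    = !e && d || a
These differ: at a=1, d=0, e=0, E1 = 0 but E2 = 1.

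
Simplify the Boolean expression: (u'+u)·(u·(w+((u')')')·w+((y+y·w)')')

u·w+y

(u'+u)·(u·(w+((u')')')·w+((y+y·w)')')
= u·(w+((u')')')·w+((y+y·w)')'   (complement / identity)
= u·(w+((u')')')·w+(y')'   (absorption)
= u·(w+u')·w+(y')'   (double negation)
= u·w+(y')'   (absorption)
= u·w+y   (double negation)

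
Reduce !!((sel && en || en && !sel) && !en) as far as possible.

false

!!((sel && en || en && !sel) && !en)
= !!(en && !en)   (distribution)
= en && !en   (double negation)
= false   (complement)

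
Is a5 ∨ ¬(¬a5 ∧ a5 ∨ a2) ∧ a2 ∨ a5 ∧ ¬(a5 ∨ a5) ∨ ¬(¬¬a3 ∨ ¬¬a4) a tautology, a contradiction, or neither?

a5 ∨ ¬(¬a5 ∧ a5 ∨ a2) ∧ a2 ∨ a5 ∧ ¬(a5 ∨ a5) ∨ ¬(¬¬a3 ∨ ¬¬a4)
= a5 ∨ ¬(¬a5 ∧ a5 ∨ a2) ∧ a2 ∨ a5 ∧ ¬a5 ∨ ¬(¬¬a3 ∨ ¬¬a4)   [idempotence]
= a5 ∨ ¬a2 ∧ a2 ∨ a5 ∧ ¬a5 ∨ ¬(¬¬a3 ∨ ¬¬a4)   [complement / identity]
= a5 ∨ ¬a2 ∧ a2 ∨ ¬(¬¬a3 ∨ ¬¬a4)   [complement / identity]
= a5 ∨ ¬(¬¬a3 ∨ ¬¬a4)   [complement / identity]
= a5 ∨ ¬a3 ∧ ¬a4   [De Morgan]
This depends on a3, a4, a5, so it is not a constant.

neither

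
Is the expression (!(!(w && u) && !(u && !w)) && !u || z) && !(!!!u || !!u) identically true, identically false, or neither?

(!(!(w && u) && !(u && !w)) && !u || z) && !(!!!u || !!u)
= ((w && u || u && !w) && !u || z) && !(!!!u || !!u)   — De Morgan
= ((w && u || u && !w) && !u || z) && !!u && !u   — De Morgan
= ((w && u || u && !w) && !u || z) && u && !u   — double negation
= (u && !u || z) && u && !u   — distribution
= u && !u   — absorption
= false   — complement

identically false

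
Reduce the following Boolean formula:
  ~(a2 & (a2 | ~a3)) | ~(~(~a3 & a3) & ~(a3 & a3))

~(a2 & (a2 | ~a3)) | ~(~(~a3 & a3) & ~(a3 & a3))
= ~(a2 & (a2 | ~a3)) | ~a3 & a3 | a3 & a3   (De Morgan)
= ~(a2 & (a2 | ~a3)) | a3   (distribution)
= ~a2 | a3   (absorption)

~a2 | a3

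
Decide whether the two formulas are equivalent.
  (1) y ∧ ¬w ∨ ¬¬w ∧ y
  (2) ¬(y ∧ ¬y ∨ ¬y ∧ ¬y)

E1: y ∧ ¬w ∨ ¬¬w ∧ y
    = y ∧ ¬w ∨ w ∧ y   [double negation]
    = y   [distribution]
E2: ¬(y ∧ ¬y ∨ ¬y ∧ ¬y)
    = ¬¬y   [distribution]
    = y   [double negation]
Both reduce to y, so they are equivalent.

Yes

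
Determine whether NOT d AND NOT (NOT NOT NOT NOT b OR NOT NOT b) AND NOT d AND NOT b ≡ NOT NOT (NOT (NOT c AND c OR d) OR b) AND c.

E1: NOT d AND NOT (NOT NOT NOT NOT b OR NOT NOT b) AND NOT d AND NOT b
    = NOT d AND NOT (NOT NOT b OR NOT NOT b) AND NOT d AND NOT b   [double negation]
    = NOT d AND NOT NOT NOT b AND NOT d AND NOT b   [idempotence]
    = NOT d AND NOT b AND NOT d AND NOT b   [double negation]
    = NOT d AND NOT b   [idempotence]
E2: NOT NOT (NOT (NOT c AND c OR d) OR b) AND c
    = NOT NOT (NOT d OR b) AND c   [complement / identity]
    = (NOT d OR b) AND c   [double negation]
These differ: at b=1, c=1, d=0, E1 = 0 but E2 = 1.

No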